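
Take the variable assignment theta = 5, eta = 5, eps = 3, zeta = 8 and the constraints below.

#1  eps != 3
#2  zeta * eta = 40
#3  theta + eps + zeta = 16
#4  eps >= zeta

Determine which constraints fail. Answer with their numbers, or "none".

Constraints 1 and 4 are violated.

#1 eps = 3, but 3 is required to differ — does not hold.
#2 zeta * eta = 8 * 5 = 40 — holds.
#3 theta + eps + zeta = 5 + 3 + 8 = 16 — holds.
#4 eps = 3, zeta = 8; 3 < 8 (want ≥) — does not hold.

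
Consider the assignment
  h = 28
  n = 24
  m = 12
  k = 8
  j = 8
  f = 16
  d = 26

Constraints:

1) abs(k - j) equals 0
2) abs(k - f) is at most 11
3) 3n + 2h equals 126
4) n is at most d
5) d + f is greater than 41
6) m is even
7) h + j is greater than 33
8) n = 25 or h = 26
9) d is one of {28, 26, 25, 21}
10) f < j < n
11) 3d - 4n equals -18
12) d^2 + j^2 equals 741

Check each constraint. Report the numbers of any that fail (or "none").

1) abs(8 - 8) = 0 — satisfied.
2) abs(8 - 16) = 8; 8 ≤ 11 — satisfied.
3) 3n + 2h = 3(24) + 2(28) = 128, not 126 — violated.
4) n = 24, d = 26; 24 ≤ 26 — satisfied.
5) d + f = 26 + 16 = 42; 42 > 41 — satisfied.
6) m = 12 is even — satisfied.
7) h + j = 28 + 8 = 36; 36 > 33 — satisfied.
8) n = 24 ≠ 25 and h = 28 ≠ 26; both disjuncts false — violated.
9) d = 26 is in {28, 26, 25, 21} — satisfied.
10) values 16, 8, 24; f = 16 is not < j = 8 — violated.
11) 3d - 4n = 3(26) - 4(24) = -18 — satisfied.
12) d^2 + j^2 = 26^2 + 8^2 = 676 + 64 = 740, not 741 — violated.

Constraints 3, 8, 10, 12 are violated.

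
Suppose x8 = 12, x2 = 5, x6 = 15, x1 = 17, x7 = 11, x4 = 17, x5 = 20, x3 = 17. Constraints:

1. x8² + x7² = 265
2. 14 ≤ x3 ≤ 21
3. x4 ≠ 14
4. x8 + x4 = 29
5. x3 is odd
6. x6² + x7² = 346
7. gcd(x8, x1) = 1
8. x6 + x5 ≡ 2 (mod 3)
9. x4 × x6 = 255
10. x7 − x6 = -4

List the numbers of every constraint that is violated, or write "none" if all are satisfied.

Yes — all constraints hold.

1. x8² + x7² = 12² + 11² = 144 + 121 = 265  holds
2. x3 = 17 lies in [14, 21]  holds
3. x4 = 17, and 17 ≠ 14  holds
4. x8 + x4 = 12 + 17 = 29  holds
5. x3 = 17 is odd  holds
6. x6² + x7² = 15² + 11² = 225 + 121 = 346  holds
7. gcd(12, 17) = 1  holds
8. x6 + x5 = 35; 35 mod 3 = 2  holds
9. x4 × x6 = 17 × 15 = 255  holds
10. x7 − x6 = 11 − 15 = -4  holds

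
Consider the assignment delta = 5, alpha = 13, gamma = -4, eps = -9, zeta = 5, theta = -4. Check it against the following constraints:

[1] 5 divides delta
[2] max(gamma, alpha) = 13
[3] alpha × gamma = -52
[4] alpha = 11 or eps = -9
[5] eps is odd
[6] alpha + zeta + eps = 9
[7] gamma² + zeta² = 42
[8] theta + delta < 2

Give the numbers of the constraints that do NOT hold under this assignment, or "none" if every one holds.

Constraint 7 does not hold.

[1] 5 / 5 = 1, so 5 divides 5 — satisfied.
[2] max(-4, 13) = 13 — satisfied.
[3] alpha × gamma = 13 × (-4) = -52 — satisfied.
[4] alpha = 13 ≠ 11, but eps = -9 = -9 (second disjunct) — satisfied.
[5] eps = -9 is odd — satisfied.
[6] alpha + zeta + eps = 13 + 5 + (-9) = 9 — satisfied.
[7] gamma² + zeta² = (-4)² + 5² = 16 + 25 = 41, not 42 — violated.
[8] theta + delta = -4 + 5 = 1; 1 < 2 — satisfied.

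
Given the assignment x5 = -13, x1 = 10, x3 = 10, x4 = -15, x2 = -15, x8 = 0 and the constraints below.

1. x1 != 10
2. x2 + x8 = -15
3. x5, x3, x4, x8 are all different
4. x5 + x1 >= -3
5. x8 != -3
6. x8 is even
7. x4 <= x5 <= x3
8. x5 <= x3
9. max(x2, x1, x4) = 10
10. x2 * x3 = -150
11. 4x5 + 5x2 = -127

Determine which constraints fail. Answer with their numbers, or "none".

Constraint 1 is violated.

1. x1 = 10, but 10 is required to differ — does not hold.
2. x2 + x8 = -15 + 0 = -15 — holds.
3. values -13, 10, -15, 0 are pairwise distinct — holds.
4. x5 + x1 = -13 + 10 = -3; -3 ≥ -3 — holds.
5. x8 = 0, and 0 ≠ -3 — holds.
6. x8 = 0 is even — holds.
7. values -15 <= -13 <= 10 — holds.
8. x5 = -13, x3 = 10; -13 ≤ 10 — holds.
9. max(-15, 10, -15) = 10 — holds.
10. x2 * x3 = -15 * 10 = -150 — holds.
11. 4x5 + 5x2 = 4(-13) + 5(-15) = -127 — holds.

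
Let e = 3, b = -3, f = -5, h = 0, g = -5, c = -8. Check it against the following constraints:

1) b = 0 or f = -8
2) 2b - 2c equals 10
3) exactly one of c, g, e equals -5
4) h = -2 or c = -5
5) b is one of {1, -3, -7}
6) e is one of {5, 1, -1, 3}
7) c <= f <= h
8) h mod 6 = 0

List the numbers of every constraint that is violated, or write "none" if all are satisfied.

1) b = -3 ≠ 0 and f = -5 ≠ -8; both disjuncts false  FAIL
2) 2b - 2c = 2(-3) - 2(-8) = 10  OK
3) c=-8, g=-5, e=3; 1 of them equals -5  OK
4) h = 0 ≠ -2 and c = -8 ≠ -5; both disjuncts false  FAIL
5) b = -3 is in {1, -3, -7}  OK
6) e = 3 is in {5, 1, -1, 3}  OK
7) values -8 <= -5 <= 0  OK
8) 0 mod 6 = 0  OK

Constraints 1 and 4 do not hold.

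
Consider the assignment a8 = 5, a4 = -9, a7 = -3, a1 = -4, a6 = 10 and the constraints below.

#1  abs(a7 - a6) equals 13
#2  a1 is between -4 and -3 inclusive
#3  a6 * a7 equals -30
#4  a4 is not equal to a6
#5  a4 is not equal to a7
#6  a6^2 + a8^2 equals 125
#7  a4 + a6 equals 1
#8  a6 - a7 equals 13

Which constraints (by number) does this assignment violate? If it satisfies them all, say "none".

#1 abs(-3 - 10) = 13 — satisfied.
#2 a1 = -4 lies in [-4, -3] — satisfied.
#3 a6 * a7 = 10 * (-3) = -30 — satisfied.
#4 a4 = -9, a6 = 10; distinct — satisfied.
#5 a4 = -9, a7 = -3; distinct — satisfied.
#6 a6^2 + a8^2 = 10^2 + 5^2 = 100 + 25 = 125 — satisfied.
#7 a4 + a6 = -9 + 10 = 1 — satisfied.
#8 a6 - a7 = 10 - (-3) = 13 — satisfied.

No violations.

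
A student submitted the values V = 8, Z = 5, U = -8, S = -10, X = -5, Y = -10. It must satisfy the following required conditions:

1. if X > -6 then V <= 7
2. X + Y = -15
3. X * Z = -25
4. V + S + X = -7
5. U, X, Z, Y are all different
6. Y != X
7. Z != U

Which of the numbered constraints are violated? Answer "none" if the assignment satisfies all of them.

Constraint 1 does not hold.

1. X = -5 > -6, so we need V ≤ 7; but V = 8 > 7 — does not hold.
2. X + Y = -5 + (-10) = -15 — holds.
3. X * Z = -5 * 5 = -25 — holds.
4. V + S + X = 8 + (-10) + (-5) = -7 — holds.
5. values -8, -5, 5, -10 are pairwise distinct — holds.
6. Y = -10, X = -5; distinct — holds.
7. Z = 5, U = -8; distinct — holds.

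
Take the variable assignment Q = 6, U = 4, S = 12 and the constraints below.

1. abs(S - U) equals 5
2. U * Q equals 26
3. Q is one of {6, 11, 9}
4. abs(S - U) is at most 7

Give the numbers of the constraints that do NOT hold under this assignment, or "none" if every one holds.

No — constraints 1, 2, and 4 are not satisfied.

1. abs(12 - 4) = 8, not 5  no
2. U * Q = 4 * 6 = 24, not 26  no
3. Q = 6 is in {6, 11, 9}  yes
4. abs(12 - 4) = 8; 8 > 7, exceeds bound 7  no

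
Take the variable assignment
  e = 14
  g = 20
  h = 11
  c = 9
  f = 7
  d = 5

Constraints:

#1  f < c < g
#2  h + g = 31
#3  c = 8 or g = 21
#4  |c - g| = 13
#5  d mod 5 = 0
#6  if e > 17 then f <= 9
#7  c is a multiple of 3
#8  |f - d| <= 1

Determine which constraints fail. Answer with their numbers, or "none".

#1 values 7 < 9 < 20  ✔
#2 h + g = 11 + 20 = 31  ✔
#3 c = 9 ≠ 8 and g = 20 ≠ 21; both disjuncts false  ✘
#4 |9 - 20| = 11, not 13  ✘
#5 5 mod 5 = 0  ✔
#6 e = 14, not > 17; antecedent false, conditional vacuously true  ✔
#7 9 / 3 = 3, so 3 divides 9  ✔
#8 |7 - 5| = 2; 2 > 1, exceeds bound 1  ✘

No — constraints 3, 4, 8 are not satisfied.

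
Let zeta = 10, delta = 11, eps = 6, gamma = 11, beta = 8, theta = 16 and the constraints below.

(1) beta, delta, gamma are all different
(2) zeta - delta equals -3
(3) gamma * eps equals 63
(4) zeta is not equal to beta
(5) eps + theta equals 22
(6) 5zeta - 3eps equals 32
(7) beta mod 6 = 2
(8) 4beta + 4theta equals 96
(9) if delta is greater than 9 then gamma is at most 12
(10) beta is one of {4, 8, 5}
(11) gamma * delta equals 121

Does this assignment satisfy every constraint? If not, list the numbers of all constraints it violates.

The assignment fails constraints 1, 2, and 3.

(1) delta = gamma = 11, not all different  ✗
(2) zeta - delta = 10 - 11 = -1, not -3  ✗
(3) gamma * eps = 11 * 6 = 66, not 63  ✗
(4) zeta = 10, beta = 8; distinct  ✓
(5) eps + theta = 6 + 16 = 22  ✓
(6) 5zeta - 3eps = 5(10) - 3(6) = 32  ✓
(7) 8 mod 6 = 2  ✓
(8) 4beta + 4theta = 4(8) + 4(16) = 96  ✓
(9) delta = 11 > 9, so we need gamma ≤ 12; gamma = 11 ≤ 12  ✓
(10) beta = 8 is in {4, 8, 5}  ✓
(11) gamma * delta = 11 * 11 = 121  ✓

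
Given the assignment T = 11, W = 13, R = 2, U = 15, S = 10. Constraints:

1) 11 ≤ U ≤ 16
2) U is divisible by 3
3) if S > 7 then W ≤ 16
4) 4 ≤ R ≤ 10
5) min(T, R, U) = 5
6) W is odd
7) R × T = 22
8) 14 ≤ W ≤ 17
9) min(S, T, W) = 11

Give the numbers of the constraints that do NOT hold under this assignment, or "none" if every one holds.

Constraints 4, 5, 8, and 9 do not hold.

1) U = 15 lies in [11, 16] — OK.
2) 15 / 3 = 5, so 3 divides 15 — OK.
3) S = 10 > 7, so we need W ≤ 16; W = 13 ≤ 16 — OK.
4) R = 2 is outside [4, 10] — violated.
5) min(11, 2, 15) = 2, not 5 — violated.
6) W = 13 is odd — OK.
7) R × T = 2 × 11 = 22 — OK.
8) W = 13 is outside [14, 17] — violated.
9) min(10, 11, 13) = 10, not 11 — violated.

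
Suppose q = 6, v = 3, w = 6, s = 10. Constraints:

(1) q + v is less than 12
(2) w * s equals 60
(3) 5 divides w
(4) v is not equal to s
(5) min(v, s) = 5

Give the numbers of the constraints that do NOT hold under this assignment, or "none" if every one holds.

(1) q + v = 6 + 3 = 9; 9 < 12  yes
(2) w * s = 6 * 10 = 60  yes
(3) 6 = 5*1 + 1, so 5 does not divide 6  no
(4) v = 3, s = 10; distinct  yes
(5) min(3, 10) = 3, not 5  no

Constraints 3, 5 do not hold.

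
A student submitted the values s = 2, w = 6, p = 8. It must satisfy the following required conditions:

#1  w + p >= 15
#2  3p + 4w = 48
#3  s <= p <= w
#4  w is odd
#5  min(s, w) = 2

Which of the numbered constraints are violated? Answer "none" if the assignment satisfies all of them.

#1 w + p = 6 + 8 = 14; 14 < 15, bound 15 not met — does not hold.
#2 3p + 4w = 3(8) + 4(6) = 48 — holds.
#3 values 2, 8, 6; p = 8 is not <= w = 6 — does not hold.
#4 w = 6 is even — does not hold.
#5 min(2, 6) = 2 — holds.

Constraints 1, 3, 4 do not hold.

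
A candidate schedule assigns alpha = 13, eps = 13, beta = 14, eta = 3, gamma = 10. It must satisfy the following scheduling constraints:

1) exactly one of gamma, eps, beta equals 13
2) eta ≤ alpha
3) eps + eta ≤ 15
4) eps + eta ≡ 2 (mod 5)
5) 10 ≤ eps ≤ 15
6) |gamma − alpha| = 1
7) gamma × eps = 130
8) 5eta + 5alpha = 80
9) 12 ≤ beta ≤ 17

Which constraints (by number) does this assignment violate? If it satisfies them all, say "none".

Constraints 3, 4, and 6 do not hold.

1) gamma=10, eps=13, beta=14; 1 of them equals 13 — holds.
2) eta = 3, alpha = 13; 3 ≤ 13 — holds.
3) eps + eta = 13 + 3 = 16; 16 > 15, bound 15 not met — does not hold.
4) eps + eta = 16; 16 mod 5 = 1, not 2 — does not hold.
5) eps = 13 lies in [10, 15] — holds.
6) |10 − 13| = 3, not 1 — does not hold.
7) gamma × eps = 10 × 13 = 130 — holds.
8) 5eta + 5alpha = 5(3) + 5(13) = 80 — holds.
9) beta = 14 lies in [12, 17] — holds.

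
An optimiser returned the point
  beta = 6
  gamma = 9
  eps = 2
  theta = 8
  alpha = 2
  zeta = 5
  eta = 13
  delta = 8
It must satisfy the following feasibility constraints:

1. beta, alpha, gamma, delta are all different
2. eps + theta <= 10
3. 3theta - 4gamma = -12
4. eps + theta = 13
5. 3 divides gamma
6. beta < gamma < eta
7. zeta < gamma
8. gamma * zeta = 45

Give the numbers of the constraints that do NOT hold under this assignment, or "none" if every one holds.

1. values 6, 2, 9, 8 are pairwise distinct — satisfied.
2. eps + theta = 2 + 8 = 10; 10 ≤ 10 — satisfied.
3. 3theta - 4gamma = 3(8) - 4(9) = -12 — satisfied.
4. eps + theta = 2 + 8 = 10, not 13 — violated.
5. 9 / 3 = 3, so 3 divides 9 — satisfied.
6. values 6 < 9 < 13 — satisfied.
7. zeta = 5, gamma = 9; 5 < 9 — satisfied.
8. gamma * zeta = 9 * 5 = 45 — satisfied.

The assignment fails constraint 4.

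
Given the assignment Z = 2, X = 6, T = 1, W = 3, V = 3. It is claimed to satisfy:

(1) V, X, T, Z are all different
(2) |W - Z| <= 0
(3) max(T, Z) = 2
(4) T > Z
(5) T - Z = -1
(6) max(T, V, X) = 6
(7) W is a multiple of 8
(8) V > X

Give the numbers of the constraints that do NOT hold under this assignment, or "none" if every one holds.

Constraints 2, 4, 7, and 8 do not hold.

(1) values 3, 6, 1, 2 are pairwise distinct — OK.
(2) |3 - 2| = 1; 1 > 0, exceeds bound 0 — violated.
(3) max(1, 2) = 2 — OK.
(4) T = 1, Z = 2; 1 ≤ 2 (want >) — violated.
(5) T - Z = 1 - 2 = -1 — OK.
(6) max(1, 3, 6) = 6 — OK.
(7) 3 = 8*0 + 3, so 8 does not divide 3 — violated.
(8) V = 3, X = 6; 3 ≤ 6 (want >) — violated.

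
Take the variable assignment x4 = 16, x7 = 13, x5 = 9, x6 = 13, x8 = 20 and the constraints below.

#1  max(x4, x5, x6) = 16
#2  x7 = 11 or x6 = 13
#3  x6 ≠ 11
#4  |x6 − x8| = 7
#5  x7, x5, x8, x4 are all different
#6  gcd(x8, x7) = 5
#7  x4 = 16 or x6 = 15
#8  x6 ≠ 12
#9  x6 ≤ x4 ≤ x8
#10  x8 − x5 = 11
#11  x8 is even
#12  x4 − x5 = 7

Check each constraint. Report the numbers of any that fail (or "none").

#1 max(16, 9, 13) = 16 — OK.
#2 x7 = 13 ≠ 11, but x6 = 13 = 13 (second disjunct) — OK.
#3 x6 = 13, and 13 ≠ 11 — OK.
#4 |13 − 20| = 7 — OK.
#5 values 13, 9, 20, 16 are pairwise distinct — OK.
#6 gcd(20, 13) = 1, not 5 — violated.
#7 x4 = 16 = 16 (first disjunct) — OK.
#8 x6 = 13, and 13 ≠ 12 — OK.
#9 values 13 ≤ 16 ≤ 20 — OK.
#10 x8 − x5 = 20 − 9 = 11 — OK.
#11 x8 = 20 is even — OK.
#12 x4 − x5 = 16 − 9 = 7 — OK.

Constraint 6 is violated.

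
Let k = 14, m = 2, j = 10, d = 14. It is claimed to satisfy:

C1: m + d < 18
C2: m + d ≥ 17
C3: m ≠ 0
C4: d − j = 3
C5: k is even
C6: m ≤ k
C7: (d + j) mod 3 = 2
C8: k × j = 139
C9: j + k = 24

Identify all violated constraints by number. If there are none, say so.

No — constraints 2, 4, 7, and 8 are not satisfied.

C1: m + d = 2 + 14 = 16; 16 < 18  ✓
C2: m + d = 2 + 14 = 16; 16 < 17, bound 17 not met  ✗
C3: m = 2, and 2 ≠ 0  ✓
C4: d − j = 14 − 10 = 4, not 3  ✗
C5: k = 14 is even  ✓
C6: m = 2, k = 14; 2 ≤ 14  ✓
C7: d + j = 24; 24 mod 3 = 0, not 2  ✗
C8: k × j = 14 × 10 = 140, not 139  ✗
C9: j + k = 10 + 14 = 24  ✓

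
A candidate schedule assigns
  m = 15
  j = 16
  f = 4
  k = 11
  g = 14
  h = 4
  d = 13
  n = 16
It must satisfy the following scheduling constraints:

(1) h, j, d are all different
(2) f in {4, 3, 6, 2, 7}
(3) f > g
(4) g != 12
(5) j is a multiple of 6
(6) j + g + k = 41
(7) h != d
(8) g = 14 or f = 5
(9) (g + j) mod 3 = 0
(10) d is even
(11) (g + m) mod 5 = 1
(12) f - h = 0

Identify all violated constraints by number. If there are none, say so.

(1) values 4, 16, 13 are pairwise distinct — holds.
(2) f = 4 is in {4, 3, 6, 2, 7} — holds.
(3) f = 4, g = 14; 4 ≤ 14 (want >) — fails.
(4) g = 14, and 14 ≠ 12 — holds.
(5) 16 = 6*2 + 4, so 6 does not divide 16 — fails.
(6) j + g + k = 16 + 14 + 11 = 41 — holds.
(7) h = 4, d = 13; distinct — holds.
(8) g = 14 = 14 (first disjunct) — holds.
(9) g + j = 30; 30 mod 3 = 0 — holds.
(10) d = 13 is odd — fails.
(11) g + m = 29; 29 mod 5 = 4, not 1 — fails.
(12) f - h = 4 - 4 = 0 — holds.

The assignment fails constraints 3, 5, 10, and 11.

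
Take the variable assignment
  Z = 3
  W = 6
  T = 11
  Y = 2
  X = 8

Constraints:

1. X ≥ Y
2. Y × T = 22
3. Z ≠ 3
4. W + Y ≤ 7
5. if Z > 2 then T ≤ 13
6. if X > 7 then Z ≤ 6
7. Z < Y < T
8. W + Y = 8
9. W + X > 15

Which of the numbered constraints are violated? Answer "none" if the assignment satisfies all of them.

The assignment fails constraints 3, 4, 7, 9.

1. X = 8, Y = 2; 8 ≥ 2  ✔
2. Y × T = 2 × 11 = 22  ✔
3. Z = 3, but 3 is required to differ  ✘
4. W + Y = 6 + 2 = 8; 8 > 7, bound 7 not met  ✘
5. Z = 3 > 2, so we need T ≤ 13; T = 11 ≤ 13  ✔
6. X = 8 > 7, so we need Z ≤ 6; Z = 3 ≤ 6  ✔
7. values 3, 2, 11; Z = 3 is not < Y = 2  ✘
8. W + Y = 6 + 2 = 8  ✔
9. W + X = 6 + 8 = 14; 14 ≤ 15, bound 15 not met  ✘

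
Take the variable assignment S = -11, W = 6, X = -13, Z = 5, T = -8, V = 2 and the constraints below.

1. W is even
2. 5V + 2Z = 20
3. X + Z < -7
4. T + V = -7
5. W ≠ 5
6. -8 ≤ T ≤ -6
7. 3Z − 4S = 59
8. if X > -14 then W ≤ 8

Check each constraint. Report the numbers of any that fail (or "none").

1. W = 6 is even  ✔
2. 5V + 2Z = 5(2) + 2(5) = 20  ✔
3. X + Z = -13 + 5 = -8; -8 < -7  ✔
4. T + V = -8 + 2 = -6, not -7  ✘
5. W = 6, and 6 ≠ 5  ✔
6. T = -8 lies in [-8, -6]  ✔
7. 3Z − 4S = 3(5) − 4(-11) = 59  ✔
8. X = -13 > -14, so we need W ≤ 8; W = 6 ≤ 8  ✔

No — constraint 4 is not satisfied.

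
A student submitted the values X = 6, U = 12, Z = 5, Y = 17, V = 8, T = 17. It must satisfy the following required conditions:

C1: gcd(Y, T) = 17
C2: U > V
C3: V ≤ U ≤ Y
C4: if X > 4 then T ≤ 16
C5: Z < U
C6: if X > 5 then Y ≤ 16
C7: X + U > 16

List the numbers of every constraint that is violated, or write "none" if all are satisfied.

C1: gcd(17, 17) = 17 — holds.
C2: U = 12, V = 8; 12 > 8 — holds.
C3: values 8 ≤ 12 ≤ 17 — holds.
C4: X = 6 > 4, so we need T ≤ 16; but T = 17 > 16 — fails.
C5: Z = 5, U = 12; 5 < 12 — holds.
C6: X = 6 > 5, so we need Y ≤ 16; but Y = 17 > 16 — fails.
C7: X + U = 6 + 12 = 18; 18 > 16 — holds.

Constraints 4, 6 are violated.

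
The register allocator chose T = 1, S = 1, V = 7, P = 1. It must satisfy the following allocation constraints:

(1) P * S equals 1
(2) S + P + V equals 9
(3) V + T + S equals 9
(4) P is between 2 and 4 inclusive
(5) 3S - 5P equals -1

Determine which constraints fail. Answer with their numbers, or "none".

(1) P * S = 1 * 1 = 1  OK
(2) S + P + V = 1 + 1 + 7 = 9  OK
(3) V + T + S = 7 + 1 + 1 = 9  OK
(4) P = 1 is outside [2, 4]  FAIL
(5) 3S - 5P = 3(1) - 5(1) = -2, not -1  FAIL

No — constraints 4 and 5 are not satisfied.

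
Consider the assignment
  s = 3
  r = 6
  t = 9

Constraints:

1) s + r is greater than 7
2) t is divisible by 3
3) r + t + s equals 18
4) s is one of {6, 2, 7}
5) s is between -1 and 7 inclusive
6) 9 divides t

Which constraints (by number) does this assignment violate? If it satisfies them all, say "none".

Constraint 4 is violated.

1) s + r = 3 + 6 = 9; 9 > 7  ✓
2) 9 / 3 = 3, so 3 divides 9  ✓
3) r + t + s = 6 + 9 + 3 = 18  ✓
4) s = 3 is not in {6, 2, 7}  ✗
5) s = 3 lies in [-1, 7]  ✓
6) 9 / 9 = 1, so 9 divides 9  ✓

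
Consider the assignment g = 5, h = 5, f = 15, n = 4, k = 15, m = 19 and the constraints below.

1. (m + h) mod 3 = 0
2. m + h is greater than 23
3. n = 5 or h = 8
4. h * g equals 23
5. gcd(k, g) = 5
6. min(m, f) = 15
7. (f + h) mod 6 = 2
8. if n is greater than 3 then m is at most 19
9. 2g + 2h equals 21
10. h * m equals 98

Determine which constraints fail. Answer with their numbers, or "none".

Constraints 3, 4, 9, 10 do not hold.

1. m + h = 24; 24 mod 3 = 0 — holds.
2. m + h = 19 + 5 = 24; 24 > 23 — holds.
3. n = 4 ≠ 5 and h = 5 ≠ 8; both disjuncts false — does not hold.
4. h * g = 5 * 5 = 25, not 23 — does not hold.
5. gcd(15, 5) = 5 — holds.
6. min(19, 15) = 15 — holds.
7. f + h = 20; 20 mod 6 = 2 — holds.
8. n = 4 > 3, so we need m ≤ 19; m = 19 ≤ 19 — holds.
9. 2g + 2h = 2(5) + 2(5) = 20, not 21 — does not hold.
10. h * m = 5 * 19 = 95, not 98 — does not hold.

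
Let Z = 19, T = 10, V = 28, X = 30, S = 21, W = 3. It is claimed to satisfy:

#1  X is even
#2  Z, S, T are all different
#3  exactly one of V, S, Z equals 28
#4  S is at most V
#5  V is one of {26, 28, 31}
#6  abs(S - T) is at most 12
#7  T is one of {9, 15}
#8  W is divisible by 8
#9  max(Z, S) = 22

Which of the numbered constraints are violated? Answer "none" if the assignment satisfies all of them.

Constraints 7, 8, 9 do not hold.

#1 X = 30 is even  true
#2 values 19, 21, 10 are pairwise distinct  true
#3 V=28, S=21, Z=19; 1 of them equals 28  true
#4 S = 21, V = 28; 21 ≤ 28  true
#5 V = 28 is in {26, 28, 31}  true
#6 abs(21 - 10) = 11; 11 ≤ 12  true
#7 T = 10 is not in {9, 15}  false
#8 3 = 8*0 + 3, so 8 does not divide 3  false
#9 max(19, 21) = 21, not 22  false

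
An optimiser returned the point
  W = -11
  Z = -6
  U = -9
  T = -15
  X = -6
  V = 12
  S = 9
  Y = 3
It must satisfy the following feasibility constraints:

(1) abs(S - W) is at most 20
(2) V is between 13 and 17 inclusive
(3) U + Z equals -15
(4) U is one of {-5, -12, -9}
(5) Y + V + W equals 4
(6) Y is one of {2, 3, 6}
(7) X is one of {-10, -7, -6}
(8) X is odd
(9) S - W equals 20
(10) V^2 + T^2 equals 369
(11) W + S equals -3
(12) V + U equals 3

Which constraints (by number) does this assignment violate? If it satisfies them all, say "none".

(1) abs(9 - (-11)) = 20; 20 ≤ 20 — OK.
(2) V = 12 is outside [13, 17] — violated.
(3) U + Z = -9 + (-6) = -15 — OK.
(4) U = -9 is in {-5, -12, -9} — OK.
(5) Y + V + W = 3 + 12 + (-11) = 4 — OK.
(6) Y = 3 is in {2, 3, 6} — OK.
(7) X = -6 is in {-10, -7, -6} — OK.
(8) X = -6 is even — violated.
(9) S - W = 9 - (-11) = 20 — OK.
(10) V^2 + T^2 = 12^2 + (-15)^2 = 144 + 225 = 369 — OK.
(11) W + S = -11 + 9 = -2, not -3 — violated.
(12) V + U = 12 + (-9) = 3 — OK.

No — constraints 2, 8, 11 are not satisfied.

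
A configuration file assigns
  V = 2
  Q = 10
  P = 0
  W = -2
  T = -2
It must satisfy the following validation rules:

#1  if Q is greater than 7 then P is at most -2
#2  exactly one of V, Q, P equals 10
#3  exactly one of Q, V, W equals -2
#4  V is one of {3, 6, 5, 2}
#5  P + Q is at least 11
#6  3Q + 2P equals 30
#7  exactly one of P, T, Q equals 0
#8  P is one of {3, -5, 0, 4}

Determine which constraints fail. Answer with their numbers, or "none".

#1 Q = 10 > 7, so we need P ≤ -2; but P = 0 > -2  ✘
#2 V=2, Q=10, P=0; 1 of them equals 10  ✔
#3 Q=10, V=2, W=-2; 1 of them equals -2  ✔
#4 V = 2 is in {3, 6, 5, 2}  ✔
#5 P + Q = 0 + 10 = 10; 10 < 11, bound 11 not met  ✘
#6 3Q + 2P = 3(10) + 2(0) = 30  ✔
#7 P=0, T=-2, Q=10; 1 of them equals 0  ✔
#8 P = 0 is in {3, -5, 0, 4}  ✔

Constraints 1 and 5 do not hold.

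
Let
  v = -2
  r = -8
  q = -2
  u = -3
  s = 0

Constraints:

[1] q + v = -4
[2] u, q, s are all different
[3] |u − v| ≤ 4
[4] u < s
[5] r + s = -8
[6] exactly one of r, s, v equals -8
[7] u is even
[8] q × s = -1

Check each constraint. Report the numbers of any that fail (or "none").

[1] q + v = -2 + (-2) = -4  holds
[2] values -3, -2, 0 are pairwise distinct  holds
[3] |-3 − (-2)| = 1; 1 ≤ 4  holds
[4] u = -3, s = 0; -3 < 0  holds
[5] r + s = -8 + 0 = -8  holds
[6] r=-8, s=0, v=-2; 1 of them equals -8  holds
[7] u = -3 is odd  fails
[8] q × s = -2 × 0 = 0, not -1  fails

No — constraints 7 and 8 are not satisfied.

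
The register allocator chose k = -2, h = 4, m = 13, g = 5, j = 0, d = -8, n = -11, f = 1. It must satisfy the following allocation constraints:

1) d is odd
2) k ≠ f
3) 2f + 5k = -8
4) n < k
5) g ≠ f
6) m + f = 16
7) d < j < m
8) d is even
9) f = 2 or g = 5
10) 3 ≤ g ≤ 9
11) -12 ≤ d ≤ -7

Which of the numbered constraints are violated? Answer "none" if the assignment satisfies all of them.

1) d = -8 is even — fails.
2) k = -2, f = 1; distinct — holds.
3) 2f + 5k = 2(1) + 5(-2) = -8 — holds.
4) n = -11, k = -2; -11 < -2 — holds.
5) g = 5, f = 1; distinct — holds.
6) m + f = 13 + 1 = 14, not 16 — fails.
7) values -8 < 0 < 13 — holds.
8) d = -8 is even — holds.
9) f = 1 ≠ 2, but g = 5 = 5 (second disjunct) — holds.
10) g = 5 lies in [3, 9] — holds.
11) d = -8 lies in [-12, -7] — holds.

The assignment fails constraints 1, 6.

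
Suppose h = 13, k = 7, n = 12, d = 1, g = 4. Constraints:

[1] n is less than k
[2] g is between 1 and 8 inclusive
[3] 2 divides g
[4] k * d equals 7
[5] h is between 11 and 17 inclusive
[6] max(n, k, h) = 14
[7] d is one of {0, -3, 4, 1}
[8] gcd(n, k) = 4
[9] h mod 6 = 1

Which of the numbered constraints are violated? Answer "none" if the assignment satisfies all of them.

Violated: 1, 6, and 8.

[1] n = 12, k = 7; 12 ≥ 7 (want <)  false
[2] g = 4 lies in [1, 8]  true
[3] 4 / 2 = 2, so 2 divides 4  true
[4] k * d = 7 * 1 = 7  true
[5] h = 13 lies in [11, 17]  true
[6] max(12, 7, 13) = 13, not 14  false
[7] d = 1 is in {0, -3, 4, 1}  true
[8] gcd(12, 7) = 1, not 4  false
[9] 13 mod 6 = 1  true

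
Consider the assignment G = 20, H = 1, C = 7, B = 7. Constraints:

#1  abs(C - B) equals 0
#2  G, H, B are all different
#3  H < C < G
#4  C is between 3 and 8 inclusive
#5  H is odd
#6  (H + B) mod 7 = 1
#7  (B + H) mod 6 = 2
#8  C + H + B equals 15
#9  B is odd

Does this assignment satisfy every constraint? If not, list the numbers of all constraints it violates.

#1 abs(7 - 7) = 0 — holds.
#2 values 20, 1, 7 are pairwise distinct — holds.
#3 values 1 < 7 < 20 — holds.
#4 C = 7 lies in [3, 8] — holds.
#5 H = 1 is odd — holds.
#6 H + B = 8; 8 mod 7 = 1 — holds.
#7 B + H = 8; 8 mod 6 = 2 — holds.
#8 C + H + B = 7 + 1 + 7 = 15 — holds.
#9 B = 7 is odd — holds.

None — every constraint holds.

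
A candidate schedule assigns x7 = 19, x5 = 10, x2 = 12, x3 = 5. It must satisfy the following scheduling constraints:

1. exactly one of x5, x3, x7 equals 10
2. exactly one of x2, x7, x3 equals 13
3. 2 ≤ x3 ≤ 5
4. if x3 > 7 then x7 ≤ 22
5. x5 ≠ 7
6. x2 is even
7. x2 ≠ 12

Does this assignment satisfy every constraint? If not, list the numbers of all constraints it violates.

1. x5=10, x3=5, x7=19; 1 of them equals 10  OK
2. x2=12, x7=19, x3=5; 0 of them equal 13, not exactly one  FAIL
3. x3 = 5 lies in [2, 5]  OK
4. x3 = 5, not > 7; antecedent false, conditional vacuously true  OK
5. x5 = 10, and 10 ≠ 7  OK
6. x2 = 12 is even  OK
7. x2 = 12, but 12 is required to differ  FAIL

The assignment fails constraints 2 and 7.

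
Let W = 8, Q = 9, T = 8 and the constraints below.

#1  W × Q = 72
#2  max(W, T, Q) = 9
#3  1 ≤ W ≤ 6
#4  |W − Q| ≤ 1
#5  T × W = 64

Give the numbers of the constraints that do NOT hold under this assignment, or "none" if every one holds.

No — constraint 3 is not satisfied.

#1 W × Q = 8 × 9 = 72  OK
#2 max(8, 8, 9) = 9  OK
#3 W = 8 is outside [1, 6]  FAIL
#4 |8 − 9| = 1; 1 ≤ 1  OK
#5 T × W = 8 × 8 = 64  OK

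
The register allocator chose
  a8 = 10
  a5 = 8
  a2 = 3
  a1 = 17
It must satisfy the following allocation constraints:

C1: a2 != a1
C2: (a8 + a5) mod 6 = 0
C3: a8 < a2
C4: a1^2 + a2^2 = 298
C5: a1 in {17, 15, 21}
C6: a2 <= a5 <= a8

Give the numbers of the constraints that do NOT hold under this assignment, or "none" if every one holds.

Violated: 3.

C1: a2 = 3, a1 = 17; distinct  holds
C2: a8 + a5 = 18; 18 mod 6 = 0  holds
C3: a8 = 10, a2 = 3; 10 ≥ 3 (want <)  fails
C4: a1^2 + a2^2 = 17^2 + 3^2 = 289 + 9 = 298  holds
C5: a1 = 17 is in {17, 15, 21}  holds
C6: values 3 <= 8 <= 10  holds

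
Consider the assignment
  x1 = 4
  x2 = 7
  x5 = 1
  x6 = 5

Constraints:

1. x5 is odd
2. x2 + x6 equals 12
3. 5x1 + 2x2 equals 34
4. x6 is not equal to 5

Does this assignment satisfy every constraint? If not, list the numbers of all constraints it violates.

The assignment fails constraint 4.

1. x5 = 1 is odd — satisfied.
2. x2 + x6 = 7 + 5 = 12 — satisfied.
3. 5x1 + 2x2 = 5(4) + 2(7) = 34 — satisfied.
4. x6 = 5, but 5 is required to differ — violated.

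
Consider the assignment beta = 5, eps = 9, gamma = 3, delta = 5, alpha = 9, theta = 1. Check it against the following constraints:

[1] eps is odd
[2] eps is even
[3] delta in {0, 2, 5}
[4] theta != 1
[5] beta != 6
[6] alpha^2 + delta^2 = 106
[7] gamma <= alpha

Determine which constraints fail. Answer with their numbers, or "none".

[1] eps = 9 is odd  yes
[2] eps = 9 is odd  no
[3] delta = 5 is in {0, 2, 5}  yes
[4] theta = 1, but 1 is required to differ  no
[5] beta = 5, and 5 ≠ 6  yes
[6] alpha^2 + delta^2 = 9^2 + 5^2 = 81 + 25 = 106  yes
[7] gamma = 3, alpha = 9; 3 ≤ 9  yes

Constraints 2 and 4 do not hold.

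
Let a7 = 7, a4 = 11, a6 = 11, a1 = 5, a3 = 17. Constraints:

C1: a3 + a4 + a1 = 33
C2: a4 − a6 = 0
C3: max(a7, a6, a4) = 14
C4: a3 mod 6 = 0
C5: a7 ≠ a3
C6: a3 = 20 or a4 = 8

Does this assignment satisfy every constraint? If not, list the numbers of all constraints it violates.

Constraints 3, 4, and 6 are violated.

C1: a3 + a4 + a1 = 17 + 11 + 5 = 33  ✓
C2: a4 − a6 = 11 − 11 = 0  ✓
C3: max(7, 11, 11) = 11, not 14  ✗
C4: 17 mod 6 = 5, not 0  ✗
C5: a7 = 7, a3 = 17; distinct  ✓
C6: a3 = 17 ≠ 20 and a4 = 11 ≠ 8; both disjuncts false  ✗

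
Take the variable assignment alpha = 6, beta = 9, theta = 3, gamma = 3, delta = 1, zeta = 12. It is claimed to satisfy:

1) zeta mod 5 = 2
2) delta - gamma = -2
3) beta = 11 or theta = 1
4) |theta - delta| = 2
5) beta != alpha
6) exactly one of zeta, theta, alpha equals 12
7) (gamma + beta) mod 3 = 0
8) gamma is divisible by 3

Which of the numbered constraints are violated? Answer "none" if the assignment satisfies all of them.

Constraint 3 does not hold.

1) 12 mod 5 = 2 — holds.
2) delta - gamma = 1 - 3 = -2 — holds.
3) beta = 9 ≠ 11 and theta = 3 ≠ 1; both disjuncts false — does not hold.
4) |3 - 1| = 2 — holds.
5) beta = 9, alpha = 6; distinct — holds.
6) zeta=12, theta=3, alpha=6; 1 of them equals 12 — holds.
7) gamma + beta = 12; 12 mod 3 = 0 — holds.
8) 3 / 3 = 1, so 3 divides 3 — holds.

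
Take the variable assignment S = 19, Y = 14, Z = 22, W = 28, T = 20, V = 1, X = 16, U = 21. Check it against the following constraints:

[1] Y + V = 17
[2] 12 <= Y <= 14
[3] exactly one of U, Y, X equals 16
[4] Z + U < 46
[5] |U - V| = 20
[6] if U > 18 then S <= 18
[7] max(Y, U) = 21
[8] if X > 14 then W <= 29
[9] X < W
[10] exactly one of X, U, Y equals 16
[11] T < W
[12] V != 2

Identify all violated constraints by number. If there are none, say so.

[1] Y + V = 14 + 1 = 15, not 17  ✘
[2] Y = 14 lies in [12, 14]  ✔
[3] U=21, Y=14, X=16; 1 of them equals 16  ✔
[4] Z + U = 22 + 21 = 43; 43 < 46  ✔
[5] |21 - 1| = 20  ✔
[6] U = 21 > 18, so we need S ≤ 18; but S = 19 > 18  ✘
[7] max(14, 21) = 21  ✔
[8] X = 16 > 14, so we need W ≤ 29; W = 28 ≤ 29  ✔
[9] X = 16, W = 28; 16 < 28  ✔
[10] X=16, U=21, Y=14; 1 of them equals 16  ✔
[11] T = 20, W = 28; 20 < 28  ✔
[12] V = 1, and 1 ≠ 2  ✔

Violated: 1, 6.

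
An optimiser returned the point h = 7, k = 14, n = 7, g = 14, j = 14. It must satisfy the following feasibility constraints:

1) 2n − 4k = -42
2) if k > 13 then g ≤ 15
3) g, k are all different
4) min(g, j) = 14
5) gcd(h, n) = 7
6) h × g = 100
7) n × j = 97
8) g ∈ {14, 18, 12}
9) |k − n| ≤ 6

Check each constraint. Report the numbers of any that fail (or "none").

1) 2n − 4k = 2(7) − 4(14) = -42  true
2) k = 14 > 13, so we need g ≤ 15; g = 14 ≤ 15  true
3) g = k = 14, not all different  false
4) min(14, 14) = 14  true
5) gcd(7, 7) = 7  true
6) h × g = 7 × 14 = 98, not 100  false
7) n × j = 7 × 14 = 98, not 97  false
8) g = 14 is in {14, 18, 12}  true
9) |14 − 7| = 7; 7 > 6, exceeds bound 6  false

Violated: 3, 6, 7, 9.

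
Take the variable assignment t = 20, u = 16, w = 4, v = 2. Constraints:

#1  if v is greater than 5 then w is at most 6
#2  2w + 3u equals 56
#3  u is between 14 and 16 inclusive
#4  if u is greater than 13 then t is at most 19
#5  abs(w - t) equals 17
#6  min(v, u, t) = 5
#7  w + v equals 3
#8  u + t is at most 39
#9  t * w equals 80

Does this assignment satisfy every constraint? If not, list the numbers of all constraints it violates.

#1 v = 2, not > 5; antecedent false, conditional vacuously true  yes
#2 2w + 3u = 2(4) + 3(16) = 56  yes
#3 u = 16 lies in [14, 16]  yes
#4 u = 16 > 13, so we need t ≤ 19; but t = 20 > 19  no
#5 abs(4 - 20) = 16, not 17  no
#6 min(2, 16, 20) = 2, not 5  no
#7 w + v = 4 + 2 = 6, not 3  no
#8 u + t = 16 + 20 = 36; 36 ≤ 39  yes
#9 t * w = 20 * 4 = 80  yes

Constraints 4, 5, 6, 7 are violated.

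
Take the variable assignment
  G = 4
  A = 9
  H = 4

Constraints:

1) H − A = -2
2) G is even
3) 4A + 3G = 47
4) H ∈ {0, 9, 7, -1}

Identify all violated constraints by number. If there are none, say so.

1) H − A = 4 − 9 = -5, not -2 — fails.
2) G = 4 is even — holds.
3) 4A + 3G = 4(9) + 3(4) = 48, not 47 — fails.
4) H = 4 is not in {0, 9, 7, -1} — fails.

No — constraints 1, 3, 4 are not satisfied.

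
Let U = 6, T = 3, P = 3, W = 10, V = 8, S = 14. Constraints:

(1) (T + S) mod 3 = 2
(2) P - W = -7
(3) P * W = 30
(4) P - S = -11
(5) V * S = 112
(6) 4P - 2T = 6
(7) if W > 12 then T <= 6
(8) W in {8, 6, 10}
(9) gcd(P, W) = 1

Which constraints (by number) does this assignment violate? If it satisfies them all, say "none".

All constraints are satisfied.

(1) T + S = 17; 17 mod 3 = 2 — holds.
(2) P - W = 3 - 10 = -7 — holds.
(3) P * W = 3 * 10 = 30 — holds.
(4) P - S = 3 - 14 = -11 — holds.
(5) V * S = 8 * 14 = 112 — holds.
(6) 4P - 2T = 4(3) - 2(3) = 6 — holds.
(7) W = 10, not > 12; antecedent false, conditional vacuously true — holds.
(8) W = 10 is in {8, 6, 10} — holds.
(9) gcd(3, 10) = 1 — holds.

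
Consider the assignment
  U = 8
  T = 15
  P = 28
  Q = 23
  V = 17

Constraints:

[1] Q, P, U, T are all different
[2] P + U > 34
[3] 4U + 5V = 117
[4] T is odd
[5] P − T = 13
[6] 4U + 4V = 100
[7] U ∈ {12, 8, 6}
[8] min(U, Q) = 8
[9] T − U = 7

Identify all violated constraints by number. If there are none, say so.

No violations.

[1] values 23, 28, 8, 15 are pairwise distinct — OK.
[2] P + U = 28 + 8 = 36; 36 > 34 — OK.
[3] 4U + 5V = 4(8) + 5(17) = 117 — OK.
[4] T = 15 is odd — OK.
[5] P − T = 28 − 15 = 13 — OK.
[6] 4U + 4V = 4(8) + 4(17) = 100 — OK.
[7] U = 8 is in {12, 8, 6} — OK.
[8] min(8, 23) = 8 — OK.
[9] T − U = 15 − 8 = 7 — OK.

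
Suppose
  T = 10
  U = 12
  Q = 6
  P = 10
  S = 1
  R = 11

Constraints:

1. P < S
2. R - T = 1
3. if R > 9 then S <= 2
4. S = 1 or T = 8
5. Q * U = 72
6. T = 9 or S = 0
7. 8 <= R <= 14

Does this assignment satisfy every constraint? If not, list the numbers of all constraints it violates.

No — constraints 1 and 6 are not satisfied.

1. P = 10, S = 1; 10 ≥ 1 (want <) — fails.
2. R - T = 11 - 10 = 1 — holds.
3. R = 11 > 9, so we need S ≤ 2; S = 1 ≤ 2 — holds.
4. S = 1 = 1 (first disjunct) — holds.
5. Q * U = 6 * 12 = 72 — holds.
6. T = 10 ≠ 9 and S = 1 ≠ 0; both disjuncts false — fails.
7. R = 11 lies in [8, 14] — holds.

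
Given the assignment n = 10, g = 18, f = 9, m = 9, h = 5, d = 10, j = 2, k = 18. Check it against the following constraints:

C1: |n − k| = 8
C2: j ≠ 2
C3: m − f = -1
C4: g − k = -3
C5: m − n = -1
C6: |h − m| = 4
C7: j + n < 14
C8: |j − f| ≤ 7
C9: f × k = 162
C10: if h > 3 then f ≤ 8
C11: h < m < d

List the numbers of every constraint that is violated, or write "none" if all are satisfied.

No — constraints 2, 3, 4, and 10 are not satisfied.

C1: |10 − 18| = 8 — OK.
C2: j = 2, but 2 is required to differ — violated.
C3: m − f = 9 − 9 = 0, not -1 — violated.
C4: g − k = 18 − 18 = 0, not -3 — violated.
C5: m − n = 9 − 10 = -1 — OK.
C6: |5 − 9| = 4 — OK.
C7: j + n = 2 + 10 = 12; 12 < 14 — OK.
C8: |2 − 9| = 7; 7 ≤ 7 — OK.
C9: f × k = 9 × 18 = 162 — OK.
C10: h = 5 > 3, so we need f ≤ 8; but f = 9 > 8 — violated.
C11: values 5 < 9 < 10 — OK.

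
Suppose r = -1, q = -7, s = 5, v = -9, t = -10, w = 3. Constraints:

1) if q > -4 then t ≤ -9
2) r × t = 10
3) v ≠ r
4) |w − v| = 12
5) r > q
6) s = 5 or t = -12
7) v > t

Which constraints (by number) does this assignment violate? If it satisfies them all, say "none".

1) q = -7, not > -4; antecedent false, conditional vacuously true — holds.
2) r × t = -1 × (-10) = 10 — holds.
3) v = -9, r = -1; distinct — holds.
4) |3 − (-9)| = 12 — holds.
5) r = -1, q = -7; -1 > -7 — holds.
6) s = 5 = 5 (first disjunct) — holds.
7) v = -9, t = -10; -9 > -10 — holds.

Yes — all constraints hold.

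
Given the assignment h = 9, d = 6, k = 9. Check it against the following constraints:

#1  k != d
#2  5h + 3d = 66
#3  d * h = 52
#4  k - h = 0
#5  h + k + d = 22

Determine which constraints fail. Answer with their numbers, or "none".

#1 k = 9, d = 6; distinct — holds.
#2 5h + 3d = 5(9) + 3(6) = 63, not 66 — fails.
#3 d * h = 6 * 9 = 54, not 52 — fails.
#4 k - h = 9 - 9 = 0 — holds.
#5 h + k + d = 9 + 9 + 6 = 24, not 22 — fails.

Constraints 2, 3, 5 do not hold.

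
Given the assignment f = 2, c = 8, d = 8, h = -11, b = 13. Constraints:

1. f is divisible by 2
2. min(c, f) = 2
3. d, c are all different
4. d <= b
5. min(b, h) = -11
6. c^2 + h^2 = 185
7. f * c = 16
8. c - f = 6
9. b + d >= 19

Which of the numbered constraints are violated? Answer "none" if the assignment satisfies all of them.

1. 2 / 2 = 1, so 2 divides 2  yes
2. min(8, 2) = 2  yes
3. d = c = 8, not all different  no
4. d = 8, b = 13; 8 ≤ 13  yes
5. min(13, -11) = -11  yes
6. c^2 + h^2 = 8^2 + (-11)^2 = 64 + 121 = 185  yes
7. f * c = 2 * 8 = 16  yes
8. c - f = 8 - 2 = 6  yes
9. b + d = 13 + 8 = 21; 21 ≥ 19  yes

Constraint 3 is violated.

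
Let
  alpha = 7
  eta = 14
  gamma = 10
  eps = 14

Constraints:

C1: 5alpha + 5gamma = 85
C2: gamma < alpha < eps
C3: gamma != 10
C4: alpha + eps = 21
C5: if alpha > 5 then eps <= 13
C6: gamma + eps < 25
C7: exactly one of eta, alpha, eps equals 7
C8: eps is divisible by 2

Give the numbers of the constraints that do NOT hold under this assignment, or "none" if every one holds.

Constraints 2, 3, 5 are violated.

C1: 5alpha + 5gamma = 5(7) + 5(10) = 85  holds
C2: values 10, 7, 14; gamma = 10 is not < alpha = 7  fails
C3: gamma = 10, but 10 is required to differ  fails
C4: alpha + eps = 7 + 14 = 21  holds
C5: alpha = 7 > 5, so we need eps ≤ 13; but eps = 14 > 13  fails
C6: gamma + eps = 10 + 14 = 24; 24 < 25  holds
C7: eta=14, alpha=7, eps=14; 1 of them equals 7  holds
C8: 14 / 2 = 7, so 2 divides 14  holds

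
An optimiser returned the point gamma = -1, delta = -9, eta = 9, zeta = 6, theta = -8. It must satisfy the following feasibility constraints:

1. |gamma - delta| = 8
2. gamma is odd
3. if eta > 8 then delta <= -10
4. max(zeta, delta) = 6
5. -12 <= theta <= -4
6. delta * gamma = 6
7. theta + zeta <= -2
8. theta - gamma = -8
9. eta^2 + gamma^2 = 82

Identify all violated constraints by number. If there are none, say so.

1. |-1 - (-9)| = 8  ✓
2. gamma = -1 is odd  ✓
3. eta = 9 > 8, so we need delta ≤ -10; but delta = -9 > -10  ✗
4. max(6, -9) = 6  ✓
5. theta = -8 lies in [-12, -4]  ✓
6. delta * gamma = -9 * (-1) = 9, not 6  ✗
7. theta + zeta = -8 + 6 = -2; -2 ≤ -2  ✓
8. theta - gamma = -8 - (-1) = -7, not -8  ✗
9. eta^2 + gamma^2 = 9^2 + (-1)^2 = 81 + 1 = 82  ✓

Constraints 3, 6, 8 do not hold.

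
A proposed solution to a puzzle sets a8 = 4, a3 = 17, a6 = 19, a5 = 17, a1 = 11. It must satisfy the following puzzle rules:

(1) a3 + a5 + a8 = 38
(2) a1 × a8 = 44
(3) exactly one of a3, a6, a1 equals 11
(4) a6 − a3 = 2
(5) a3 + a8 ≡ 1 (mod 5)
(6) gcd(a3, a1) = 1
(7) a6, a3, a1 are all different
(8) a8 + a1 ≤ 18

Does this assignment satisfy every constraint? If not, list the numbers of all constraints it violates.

The assignment satisfies every constraint.

(1) a3 + a5 + a8 = 17 + 17 + 4 = 38  OK
(2) a1 × a8 = 11 × 4 = 44  OK
(3) a3=17, a6=19, a1=11; 1 of them equals 11  OK
(4) a6 − a3 = 19 − 17 = 2  OK
(5) a3 + a8 = 21; 21 mod 5 = 1  OK
(6) gcd(17, 11) = 1  OK
(7) values 19, 17, 11 are pairwise distinct  OK
(8) a8 + a1 = 4 + 11 = 15; 15 ≤ 18  OK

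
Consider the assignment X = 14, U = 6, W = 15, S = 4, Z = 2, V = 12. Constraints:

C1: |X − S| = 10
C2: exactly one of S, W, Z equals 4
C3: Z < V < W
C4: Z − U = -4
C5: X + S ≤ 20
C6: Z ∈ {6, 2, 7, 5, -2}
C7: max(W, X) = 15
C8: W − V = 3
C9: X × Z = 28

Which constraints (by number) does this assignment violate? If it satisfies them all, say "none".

C1: |14 − 4| = 10  ✓
C2: S=4, W=15, Z=2; 1 of them equals 4  ✓
C3: values 2 < 12 < 15  ✓
C4: Z − U = 2 − 6 = -4  ✓
C5: X + S = 14 + 4 = 18; 18 ≤ 20  ✓
C6: Z = 2 is in {6, 2, 7, 5, -2}  ✓
C7: max(15, 14) = 15  ✓
C8: W − V = 15 − 12 = 3  ✓
C9: X × Z = 14 × 2 = 28  ✓

The assignment satisfies every constraint.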